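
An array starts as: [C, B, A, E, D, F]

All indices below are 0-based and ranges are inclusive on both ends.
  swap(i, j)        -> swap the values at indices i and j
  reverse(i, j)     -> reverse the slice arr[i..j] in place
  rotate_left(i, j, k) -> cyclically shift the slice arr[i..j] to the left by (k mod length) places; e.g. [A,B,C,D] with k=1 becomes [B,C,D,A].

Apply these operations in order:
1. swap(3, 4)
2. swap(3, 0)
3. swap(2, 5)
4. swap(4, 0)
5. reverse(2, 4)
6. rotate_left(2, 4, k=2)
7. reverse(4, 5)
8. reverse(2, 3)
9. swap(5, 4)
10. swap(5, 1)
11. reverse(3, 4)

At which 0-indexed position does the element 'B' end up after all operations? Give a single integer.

After 1 (swap(3, 4)): [C, B, A, D, E, F]
After 2 (swap(3, 0)): [D, B, A, C, E, F]
After 3 (swap(2, 5)): [D, B, F, C, E, A]
After 4 (swap(4, 0)): [E, B, F, C, D, A]
After 5 (reverse(2, 4)): [E, B, D, C, F, A]
After 6 (rotate_left(2, 4, k=2)): [E, B, F, D, C, A]
After 7 (reverse(4, 5)): [E, B, F, D, A, C]
After 8 (reverse(2, 3)): [E, B, D, F, A, C]
After 9 (swap(5, 4)): [E, B, D, F, C, A]
After 10 (swap(5, 1)): [E, A, D, F, C, B]
After 11 (reverse(3, 4)): [E, A, D, C, F, B]

Answer: 5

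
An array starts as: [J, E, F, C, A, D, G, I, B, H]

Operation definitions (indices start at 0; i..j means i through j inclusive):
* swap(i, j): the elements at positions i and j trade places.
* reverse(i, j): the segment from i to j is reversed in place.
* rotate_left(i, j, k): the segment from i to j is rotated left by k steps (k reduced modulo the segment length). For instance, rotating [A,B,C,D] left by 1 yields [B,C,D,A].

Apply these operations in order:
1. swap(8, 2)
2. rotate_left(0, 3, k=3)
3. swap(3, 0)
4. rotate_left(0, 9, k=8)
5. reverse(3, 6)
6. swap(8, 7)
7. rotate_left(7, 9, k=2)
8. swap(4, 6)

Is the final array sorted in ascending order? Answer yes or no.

Answer: no

Derivation:
After 1 (swap(8, 2)): [J, E, B, C, A, D, G, I, F, H]
After 2 (rotate_left(0, 3, k=3)): [C, J, E, B, A, D, G, I, F, H]
After 3 (swap(3, 0)): [B, J, E, C, A, D, G, I, F, H]
After 4 (rotate_left(0, 9, k=8)): [F, H, B, J, E, C, A, D, G, I]
After 5 (reverse(3, 6)): [F, H, B, A, C, E, J, D, G, I]
After 6 (swap(8, 7)): [F, H, B, A, C, E, J, G, D, I]
After 7 (rotate_left(7, 9, k=2)): [F, H, B, A, C, E, J, I, G, D]
After 8 (swap(4, 6)): [F, H, B, A, J, E, C, I, G, D]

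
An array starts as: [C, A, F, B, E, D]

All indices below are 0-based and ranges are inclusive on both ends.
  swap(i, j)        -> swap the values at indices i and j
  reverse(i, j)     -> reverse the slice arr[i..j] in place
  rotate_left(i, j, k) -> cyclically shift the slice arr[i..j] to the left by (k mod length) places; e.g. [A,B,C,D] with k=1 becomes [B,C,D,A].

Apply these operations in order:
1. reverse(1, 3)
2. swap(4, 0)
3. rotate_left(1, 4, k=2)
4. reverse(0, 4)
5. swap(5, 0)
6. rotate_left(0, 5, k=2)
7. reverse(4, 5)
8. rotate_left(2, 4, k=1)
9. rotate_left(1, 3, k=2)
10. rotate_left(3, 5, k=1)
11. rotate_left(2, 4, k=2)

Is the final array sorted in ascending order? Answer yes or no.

After 1 (reverse(1, 3)): [C, B, F, A, E, D]
After 2 (swap(4, 0)): [E, B, F, A, C, D]
After 3 (rotate_left(1, 4, k=2)): [E, A, C, B, F, D]
After 4 (reverse(0, 4)): [F, B, C, A, E, D]
After 5 (swap(5, 0)): [D, B, C, A, E, F]
After 6 (rotate_left(0, 5, k=2)): [C, A, E, F, D, B]
After 7 (reverse(4, 5)): [C, A, E, F, B, D]
After 8 (rotate_left(2, 4, k=1)): [C, A, F, B, E, D]
After 9 (rotate_left(1, 3, k=2)): [C, B, A, F, E, D]
After 10 (rotate_left(3, 5, k=1)): [C, B, A, E, D, F]
After 11 (rotate_left(2, 4, k=2)): [C, B, D, A, E, F]

Answer: no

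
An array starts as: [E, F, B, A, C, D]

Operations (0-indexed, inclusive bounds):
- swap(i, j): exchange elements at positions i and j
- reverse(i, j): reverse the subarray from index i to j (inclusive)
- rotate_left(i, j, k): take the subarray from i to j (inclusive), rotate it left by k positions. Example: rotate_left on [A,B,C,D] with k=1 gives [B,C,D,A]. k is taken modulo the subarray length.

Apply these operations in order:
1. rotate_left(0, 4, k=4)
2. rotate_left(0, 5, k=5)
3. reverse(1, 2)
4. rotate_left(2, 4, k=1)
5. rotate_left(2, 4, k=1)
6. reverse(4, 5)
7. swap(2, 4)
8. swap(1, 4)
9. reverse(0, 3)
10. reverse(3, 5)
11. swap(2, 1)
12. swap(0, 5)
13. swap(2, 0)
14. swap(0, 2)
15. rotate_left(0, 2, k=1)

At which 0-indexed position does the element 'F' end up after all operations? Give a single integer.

After 1 (rotate_left(0, 4, k=4)): [C, E, F, B, A, D]
After 2 (rotate_left(0, 5, k=5)): [D, C, E, F, B, A]
After 3 (reverse(1, 2)): [D, E, C, F, B, A]
After 4 (rotate_left(2, 4, k=1)): [D, E, F, B, C, A]
After 5 (rotate_left(2, 4, k=1)): [D, E, B, C, F, A]
After 6 (reverse(4, 5)): [D, E, B, C, A, F]
After 7 (swap(2, 4)): [D, E, A, C, B, F]
After 8 (swap(1, 4)): [D, B, A, C, E, F]
After 9 (reverse(0, 3)): [C, A, B, D, E, F]
After 10 (reverse(3, 5)): [C, A, B, F, E, D]
After 11 (swap(2, 1)): [C, B, A, F, E, D]
After 12 (swap(0, 5)): [D, B, A, F, E, C]
After 13 (swap(2, 0)): [A, B, D, F, E, C]
After 14 (swap(0, 2)): [D, B, A, F, E, C]
After 15 (rotate_left(0, 2, k=1)): [B, A, D, F, E, C]

Answer: 3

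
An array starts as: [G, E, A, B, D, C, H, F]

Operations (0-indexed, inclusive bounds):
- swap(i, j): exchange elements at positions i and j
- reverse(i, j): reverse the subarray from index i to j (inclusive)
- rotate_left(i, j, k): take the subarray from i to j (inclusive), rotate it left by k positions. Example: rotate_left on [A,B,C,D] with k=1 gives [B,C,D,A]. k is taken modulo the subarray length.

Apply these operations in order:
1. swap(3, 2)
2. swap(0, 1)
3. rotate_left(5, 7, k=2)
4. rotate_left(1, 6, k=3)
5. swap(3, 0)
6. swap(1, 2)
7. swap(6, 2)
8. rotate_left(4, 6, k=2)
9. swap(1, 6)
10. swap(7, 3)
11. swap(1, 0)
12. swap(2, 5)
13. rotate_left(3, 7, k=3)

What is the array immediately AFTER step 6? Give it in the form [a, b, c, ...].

After 1 (swap(3, 2)): [G, E, B, A, D, C, H, F]
After 2 (swap(0, 1)): [E, G, B, A, D, C, H, F]
After 3 (rotate_left(5, 7, k=2)): [E, G, B, A, D, F, C, H]
After 4 (rotate_left(1, 6, k=3)): [E, D, F, C, G, B, A, H]
After 5 (swap(3, 0)): [C, D, F, E, G, B, A, H]
After 6 (swap(1, 2)): [C, F, D, E, G, B, A, H]

Answer: [C, F, D, E, G, B, A, H]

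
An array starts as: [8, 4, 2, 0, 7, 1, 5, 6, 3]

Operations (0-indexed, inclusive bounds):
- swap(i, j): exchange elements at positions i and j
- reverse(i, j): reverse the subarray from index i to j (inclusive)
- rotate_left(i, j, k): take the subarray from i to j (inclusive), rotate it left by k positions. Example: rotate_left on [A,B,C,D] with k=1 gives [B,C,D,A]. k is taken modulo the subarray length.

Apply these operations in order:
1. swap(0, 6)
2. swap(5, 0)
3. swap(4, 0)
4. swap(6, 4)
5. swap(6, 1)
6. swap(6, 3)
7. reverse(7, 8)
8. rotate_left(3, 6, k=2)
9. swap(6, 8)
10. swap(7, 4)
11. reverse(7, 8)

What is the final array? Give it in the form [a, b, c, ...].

After 1 (swap(0, 6)): [5, 4, 2, 0, 7, 1, 8, 6, 3]
After 2 (swap(5, 0)): [1, 4, 2, 0, 7, 5, 8, 6, 3]
After 3 (swap(4, 0)): [7, 4, 2, 0, 1, 5, 8, 6, 3]
After 4 (swap(6, 4)): [7, 4, 2, 0, 8, 5, 1, 6, 3]
After 5 (swap(6, 1)): [7, 1, 2, 0, 8, 5, 4, 6, 3]
After 6 (swap(6, 3)): [7, 1, 2, 4, 8, 5, 0, 6, 3]
After 7 (reverse(7, 8)): [7, 1, 2, 4, 8, 5, 0, 3, 6]
After 8 (rotate_left(3, 6, k=2)): [7, 1, 2, 5, 0, 4, 8, 3, 6]
After 9 (swap(6, 8)): [7, 1, 2, 5, 0, 4, 6, 3, 8]
After 10 (swap(7, 4)): [7, 1, 2, 5, 3, 4, 6, 0, 8]
After 11 (reverse(7, 8)): [7, 1, 2, 5, 3, 4, 6, 8, 0]

Answer: [7, 1, 2, 5, 3, 4, 6, 8, 0]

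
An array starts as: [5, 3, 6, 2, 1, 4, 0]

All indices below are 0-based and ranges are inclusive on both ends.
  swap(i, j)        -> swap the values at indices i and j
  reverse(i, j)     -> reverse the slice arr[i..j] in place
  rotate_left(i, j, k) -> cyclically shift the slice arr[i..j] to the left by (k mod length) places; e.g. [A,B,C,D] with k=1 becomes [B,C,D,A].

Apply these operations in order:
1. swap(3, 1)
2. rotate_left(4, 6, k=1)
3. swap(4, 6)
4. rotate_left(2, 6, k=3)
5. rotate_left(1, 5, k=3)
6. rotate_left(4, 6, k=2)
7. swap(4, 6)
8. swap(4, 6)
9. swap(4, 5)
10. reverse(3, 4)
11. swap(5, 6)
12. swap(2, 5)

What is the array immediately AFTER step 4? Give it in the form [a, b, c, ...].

Answer: [5, 2, 0, 4, 6, 3, 1]

Derivation:
After 1 (swap(3, 1)): [5, 2, 6, 3, 1, 4, 0]
After 2 (rotate_left(4, 6, k=1)): [5, 2, 6, 3, 4, 0, 1]
After 3 (swap(4, 6)): [5, 2, 6, 3, 1, 0, 4]
After 4 (rotate_left(2, 6, k=3)): [5, 2, 0, 4, 6, 3, 1]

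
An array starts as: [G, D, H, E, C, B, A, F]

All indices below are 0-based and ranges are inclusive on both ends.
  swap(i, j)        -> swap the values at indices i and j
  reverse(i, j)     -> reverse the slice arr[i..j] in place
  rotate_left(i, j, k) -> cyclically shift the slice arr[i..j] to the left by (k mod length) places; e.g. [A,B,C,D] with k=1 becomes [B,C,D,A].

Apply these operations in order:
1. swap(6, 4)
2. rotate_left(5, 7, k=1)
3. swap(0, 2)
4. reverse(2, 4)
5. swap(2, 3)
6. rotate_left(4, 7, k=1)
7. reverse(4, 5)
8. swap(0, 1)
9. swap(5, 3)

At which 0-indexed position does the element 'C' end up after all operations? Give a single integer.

After 1 (swap(6, 4)): [G, D, H, E, A, B, C, F]
After 2 (rotate_left(5, 7, k=1)): [G, D, H, E, A, C, F, B]
After 3 (swap(0, 2)): [H, D, G, E, A, C, F, B]
After 4 (reverse(2, 4)): [H, D, A, E, G, C, F, B]
After 5 (swap(2, 3)): [H, D, E, A, G, C, F, B]
After 6 (rotate_left(4, 7, k=1)): [H, D, E, A, C, F, B, G]
After 7 (reverse(4, 5)): [H, D, E, A, F, C, B, G]
After 8 (swap(0, 1)): [D, H, E, A, F, C, B, G]
After 9 (swap(5, 3)): [D, H, E, C, F, A, B, G]

Answer: 3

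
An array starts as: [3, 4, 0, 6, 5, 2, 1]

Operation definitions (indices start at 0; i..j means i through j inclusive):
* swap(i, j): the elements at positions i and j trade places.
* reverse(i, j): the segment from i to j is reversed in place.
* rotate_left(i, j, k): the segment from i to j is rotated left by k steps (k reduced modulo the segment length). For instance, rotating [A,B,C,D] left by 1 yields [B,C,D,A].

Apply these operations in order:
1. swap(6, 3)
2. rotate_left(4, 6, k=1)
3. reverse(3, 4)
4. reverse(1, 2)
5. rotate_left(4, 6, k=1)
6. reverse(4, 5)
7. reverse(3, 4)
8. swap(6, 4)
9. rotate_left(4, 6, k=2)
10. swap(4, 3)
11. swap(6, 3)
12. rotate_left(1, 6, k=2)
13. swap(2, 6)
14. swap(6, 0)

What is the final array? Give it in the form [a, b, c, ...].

After 1 (swap(6, 3)): [3, 4, 0, 1, 5, 2, 6]
After 2 (rotate_left(4, 6, k=1)): [3, 4, 0, 1, 2, 6, 5]
After 3 (reverse(3, 4)): [3, 4, 0, 2, 1, 6, 5]
After 4 (reverse(1, 2)): [3, 0, 4, 2, 1, 6, 5]
After 5 (rotate_left(4, 6, k=1)): [3, 0, 4, 2, 6, 5, 1]
After 6 (reverse(4, 5)): [3, 0, 4, 2, 5, 6, 1]
After 7 (reverse(3, 4)): [3, 0, 4, 5, 2, 6, 1]
After 8 (swap(6, 4)): [3, 0, 4, 5, 1, 6, 2]
After 9 (rotate_left(4, 6, k=2)): [3, 0, 4, 5, 2, 1, 6]
After 10 (swap(4, 3)): [3, 0, 4, 2, 5, 1, 6]
After 11 (swap(6, 3)): [3, 0, 4, 6, 5, 1, 2]
After 12 (rotate_left(1, 6, k=2)): [3, 6, 5, 1, 2, 0, 4]
After 13 (swap(2, 6)): [3, 6, 4, 1, 2, 0, 5]
After 14 (swap(6, 0)): [5, 6, 4, 1, 2, 0, 3]

Answer: [5, 6, 4, 1, 2, 0, 3]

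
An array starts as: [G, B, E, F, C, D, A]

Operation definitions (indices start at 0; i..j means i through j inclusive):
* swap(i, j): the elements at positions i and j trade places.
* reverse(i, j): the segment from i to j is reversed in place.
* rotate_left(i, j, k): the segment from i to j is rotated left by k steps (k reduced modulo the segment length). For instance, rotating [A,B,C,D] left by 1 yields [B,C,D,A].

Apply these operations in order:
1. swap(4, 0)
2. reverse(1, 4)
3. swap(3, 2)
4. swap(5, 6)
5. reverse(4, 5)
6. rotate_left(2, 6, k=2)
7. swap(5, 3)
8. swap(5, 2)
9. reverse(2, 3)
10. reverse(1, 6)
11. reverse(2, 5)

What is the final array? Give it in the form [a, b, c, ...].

Answer: [C, F, E, B, D, A, G]

Derivation:
After 1 (swap(4, 0)): [C, B, E, F, G, D, A]
After 2 (reverse(1, 4)): [C, G, F, E, B, D, A]
After 3 (swap(3, 2)): [C, G, E, F, B, D, A]
After 4 (swap(5, 6)): [C, G, E, F, B, A, D]
After 5 (reverse(4, 5)): [C, G, E, F, A, B, D]
After 6 (rotate_left(2, 6, k=2)): [C, G, A, B, D, E, F]
After 7 (swap(5, 3)): [C, G, A, E, D, B, F]
After 8 (swap(5, 2)): [C, G, B, E, D, A, F]
After 9 (reverse(2, 3)): [C, G, E, B, D, A, F]
After 10 (reverse(1, 6)): [C, F, A, D, B, E, G]
After 11 (reverse(2, 5)): [C, F, E, B, D, A, G]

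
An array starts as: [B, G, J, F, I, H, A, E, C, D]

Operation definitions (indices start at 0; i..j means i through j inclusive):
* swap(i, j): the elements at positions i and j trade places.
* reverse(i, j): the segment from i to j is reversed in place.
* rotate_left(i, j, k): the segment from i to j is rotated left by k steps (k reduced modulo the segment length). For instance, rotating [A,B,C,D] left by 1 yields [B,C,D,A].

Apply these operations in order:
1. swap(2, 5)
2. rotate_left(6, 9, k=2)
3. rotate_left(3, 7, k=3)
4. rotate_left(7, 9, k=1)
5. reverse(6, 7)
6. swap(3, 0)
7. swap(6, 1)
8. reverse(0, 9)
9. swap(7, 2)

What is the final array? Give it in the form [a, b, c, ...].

After 1 (swap(2, 5)): [B, G, H, F, I, J, A, E, C, D]
After 2 (rotate_left(6, 9, k=2)): [B, G, H, F, I, J, C, D, A, E]
After 3 (rotate_left(3, 7, k=3)): [B, G, H, C, D, F, I, J, A, E]
After 4 (rotate_left(7, 9, k=1)): [B, G, H, C, D, F, I, A, E, J]
After 5 (reverse(6, 7)): [B, G, H, C, D, F, A, I, E, J]
After 6 (swap(3, 0)): [C, G, H, B, D, F, A, I, E, J]
After 7 (swap(6, 1)): [C, A, H, B, D, F, G, I, E, J]
After 8 (reverse(0, 9)): [J, E, I, G, F, D, B, H, A, C]
After 9 (swap(7, 2)): [J, E, H, G, F, D, B, I, A, C]

Answer: [J, E, H, G, F, D, B, I, A, C]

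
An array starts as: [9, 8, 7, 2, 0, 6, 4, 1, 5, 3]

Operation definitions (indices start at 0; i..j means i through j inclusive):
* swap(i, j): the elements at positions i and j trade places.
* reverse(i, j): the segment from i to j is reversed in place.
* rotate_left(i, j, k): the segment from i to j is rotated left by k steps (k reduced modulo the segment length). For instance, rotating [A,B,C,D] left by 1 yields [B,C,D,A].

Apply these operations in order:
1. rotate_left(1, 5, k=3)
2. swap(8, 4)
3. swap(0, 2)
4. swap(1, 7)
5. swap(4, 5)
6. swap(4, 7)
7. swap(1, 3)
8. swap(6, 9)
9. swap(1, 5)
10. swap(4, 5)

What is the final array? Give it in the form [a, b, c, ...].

After 1 (rotate_left(1, 5, k=3)): [9, 0, 6, 8, 7, 2, 4, 1, 5, 3]
After 2 (swap(8, 4)): [9, 0, 6, 8, 5, 2, 4, 1, 7, 3]
After 3 (swap(0, 2)): [6, 0, 9, 8, 5, 2, 4, 1, 7, 3]
After 4 (swap(1, 7)): [6, 1, 9, 8, 5, 2, 4, 0, 7, 3]
After 5 (swap(4, 5)): [6, 1, 9, 8, 2, 5, 4, 0, 7, 3]
After 6 (swap(4, 7)): [6, 1, 9, 8, 0, 5, 4, 2, 7, 3]
After 7 (swap(1, 3)): [6, 8, 9, 1, 0, 5, 4, 2, 7, 3]
After 8 (swap(6, 9)): [6, 8, 9, 1, 0, 5, 3, 2, 7, 4]
After 9 (swap(1, 5)): [6, 5, 9, 1, 0, 8, 3, 2, 7, 4]
After 10 (swap(4, 5)): [6, 5, 9, 1, 8, 0, 3, 2, 7, 4]

Answer: [6, 5, 9, 1, 8, 0, 3, 2, 7, 4]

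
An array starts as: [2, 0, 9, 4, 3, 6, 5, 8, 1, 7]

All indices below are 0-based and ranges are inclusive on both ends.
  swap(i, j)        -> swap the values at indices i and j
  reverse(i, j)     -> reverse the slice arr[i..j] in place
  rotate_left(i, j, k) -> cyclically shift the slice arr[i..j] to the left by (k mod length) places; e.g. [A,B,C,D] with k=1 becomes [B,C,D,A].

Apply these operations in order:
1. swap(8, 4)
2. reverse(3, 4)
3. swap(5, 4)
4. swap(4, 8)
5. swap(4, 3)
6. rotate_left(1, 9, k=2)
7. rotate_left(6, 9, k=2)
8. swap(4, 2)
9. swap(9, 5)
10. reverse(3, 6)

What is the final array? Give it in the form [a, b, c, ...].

After 1 (swap(8, 4)): [2, 0, 9, 4, 1, 6, 5, 8, 3, 7]
After 2 (reverse(3, 4)): [2, 0, 9, 1, 4, 6, 5, 8, 3, 7]
After 3 (swap(5, 4)): [2, 0, 9, 1, 6, 4, 5, 8, 3, 7]
After 4 (swap(4, 8)): [2, 0, 9, 1, 3, 4, 5, 8, 6, 7]
After 5 (swap(4, 3)): [2, 0, 9, 3, 1, 4, 5, 8, 6, 7]
After 6 (rotate_left(1, 9, k=2)): [2, 3, 1, 4, 5, 8, 6, 7, 0, 9]
After 7 (rotate_left(6, 9, k=2)): [2, 3, 1, 4, 5, 8, 0, 9, 6, 7]
After 8 (swap(4, 2)): [2, 3, 5, 4, 1, 8, 0, 9, 6, 7]
After 9 (swap(9, 5)): [2, 3, 5, 4, 1, 7, 0, 9, 6, 8]
After 10 (reverse(3, 6)): [2, 3, 5, 0, 7, 1, 4, 9, 6, 8]

Answer: [2, 3, 5, 0, 7, 1, 4, 9, 6, 8]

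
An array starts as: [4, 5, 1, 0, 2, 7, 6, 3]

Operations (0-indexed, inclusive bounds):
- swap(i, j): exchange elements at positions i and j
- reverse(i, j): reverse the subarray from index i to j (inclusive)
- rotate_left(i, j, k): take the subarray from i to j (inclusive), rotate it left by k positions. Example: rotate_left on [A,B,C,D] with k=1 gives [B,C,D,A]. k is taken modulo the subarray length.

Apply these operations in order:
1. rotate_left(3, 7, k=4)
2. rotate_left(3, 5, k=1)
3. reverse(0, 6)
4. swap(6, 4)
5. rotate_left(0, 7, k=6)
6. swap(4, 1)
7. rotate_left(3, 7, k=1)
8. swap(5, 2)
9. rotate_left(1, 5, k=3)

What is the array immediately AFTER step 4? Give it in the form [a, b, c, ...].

After 1 (rotate_left(3, 7, k=4)): [4, 5, 1, 3, 0, 2, 7, 6]
After 2 (rotate_left(3, 5, k=1)): [4, 5, 1, 0, 2, 3, 7, 6]
After 3 (reverse(0, 6)): [7, 3, 2, 0, 1, 5, 4, 6]
After 4 (swap(6, 4)): [7, 3, 2, 0, 4, 5, 1, 6]

Answer: [7, 3, 2, 0, 4, 5, 1, 6]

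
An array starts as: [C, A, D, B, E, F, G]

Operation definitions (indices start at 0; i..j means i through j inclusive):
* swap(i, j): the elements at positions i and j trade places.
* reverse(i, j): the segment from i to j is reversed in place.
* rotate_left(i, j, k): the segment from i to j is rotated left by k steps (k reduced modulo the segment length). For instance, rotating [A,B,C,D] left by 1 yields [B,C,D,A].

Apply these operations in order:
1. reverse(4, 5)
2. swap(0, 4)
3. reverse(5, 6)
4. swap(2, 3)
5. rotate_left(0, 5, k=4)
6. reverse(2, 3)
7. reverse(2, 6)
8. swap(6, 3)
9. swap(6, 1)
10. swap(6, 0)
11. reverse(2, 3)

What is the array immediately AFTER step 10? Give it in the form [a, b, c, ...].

Answer: [G, D, E, A, B, F, C]

Derivation:
After 1 (reverse(4, 5)): [C, A, D, B, F, E, G]
After 2 (swap(0, 4)): [F, A, D, B, C, E, G]
After 3 (reverse(5, 6)): [F, A, D, B, C, G, E]
After 4 (swap(2, 3)): [F, A, B, D, C, G, E]
After 5 (rotate_left(0, 5, k=4)): [C, G, F, A, B, D, E]
After 6 (reverse(2, 3)): [C, G, A, F, B, D, E]
After 7 (reverse(2, 6)): [C, G, E, D, B, F, A]
After 8 (swap(6, 3)): [C, G, E, A, B, F, D]
After 9 (swap(6, 1)): [C, D, E, A, B, F, G]
After 10 (swap(6, 0)): [G, D, E, A, B, F, C]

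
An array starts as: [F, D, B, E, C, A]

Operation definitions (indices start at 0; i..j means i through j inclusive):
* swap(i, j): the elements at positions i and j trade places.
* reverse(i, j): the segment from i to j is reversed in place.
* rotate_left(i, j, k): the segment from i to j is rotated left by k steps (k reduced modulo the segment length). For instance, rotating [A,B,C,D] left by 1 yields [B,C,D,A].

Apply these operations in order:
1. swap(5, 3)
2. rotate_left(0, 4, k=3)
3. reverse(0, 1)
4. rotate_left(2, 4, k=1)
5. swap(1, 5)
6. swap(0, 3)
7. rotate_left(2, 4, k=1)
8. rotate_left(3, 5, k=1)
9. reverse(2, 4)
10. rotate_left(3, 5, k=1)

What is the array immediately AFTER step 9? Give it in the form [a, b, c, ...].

Answer: [B, E, A, D, C, F]

Derivation:
After 1 (swap(5, 3)): [F, D, B, A, C, E]
After 2 (rotate_left(0, 4, k=3)): [A, C, F, D, B, E]
After 3 (reverse(0, 1)): [C, A, F, D, B, E]
After 4 (rotate_left(2, 4, k=1)): [C, A, D, B, F, E]
After 5 (swap(1, 5)): [C, E, D, B, F, A]
After 6 (swap(0, 3)): [B, E, D, C, F, A]
After 7 (rotate_left(2, 4, k=1)): [B, E, C, F, D, A]
After 8 (rotate_left(3, 5, k=1)): [B, E, C, D, A, F]
After 9 (reverse(2, 4)): [B, E, A, D, C, F]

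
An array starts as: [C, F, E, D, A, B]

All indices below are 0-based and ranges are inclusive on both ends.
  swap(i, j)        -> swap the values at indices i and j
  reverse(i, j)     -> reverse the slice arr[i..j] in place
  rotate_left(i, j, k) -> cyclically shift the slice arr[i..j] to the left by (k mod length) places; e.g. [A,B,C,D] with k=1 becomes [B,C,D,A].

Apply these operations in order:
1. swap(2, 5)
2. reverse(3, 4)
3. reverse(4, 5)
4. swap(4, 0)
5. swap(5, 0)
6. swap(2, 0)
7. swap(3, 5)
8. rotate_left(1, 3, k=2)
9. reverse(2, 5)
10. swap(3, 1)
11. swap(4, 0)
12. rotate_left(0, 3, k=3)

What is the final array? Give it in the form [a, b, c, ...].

After 1 (swap(2, 5)): [C, F, B, D, A, E]
After 2 (reverse(3, 4)): [C, F, B, A, D, E]
After 3 (reverse(4, 5)): [C, F, B, A, E, D]
After 4 (swap(4, 0)): [E, F, B, A, C, D]
After 5 (swap(5, 0)): [D, F, B, A, C, E]
After 6 (swap(2, 0)): [B, F, D, A, C, E]
After 7 (swap(3, 5)): [B, F, D, E, C, A]
After 8 (rotate_left(1, 3, k=2)): [B, E, F, D, C, A]
After 9 (reverse(2, 5)): [B, E, A, C, D, F]
After 10 (swap(3, 1)): [B, C, A, E, D, F]
After 11 (swap(4, 0)): [D, C, A, E, B, F]
After 12 (rotate_left(0, 3, k=3)): [E, D, C, A, B, F]

Answer: [E, D, C, A, B, F]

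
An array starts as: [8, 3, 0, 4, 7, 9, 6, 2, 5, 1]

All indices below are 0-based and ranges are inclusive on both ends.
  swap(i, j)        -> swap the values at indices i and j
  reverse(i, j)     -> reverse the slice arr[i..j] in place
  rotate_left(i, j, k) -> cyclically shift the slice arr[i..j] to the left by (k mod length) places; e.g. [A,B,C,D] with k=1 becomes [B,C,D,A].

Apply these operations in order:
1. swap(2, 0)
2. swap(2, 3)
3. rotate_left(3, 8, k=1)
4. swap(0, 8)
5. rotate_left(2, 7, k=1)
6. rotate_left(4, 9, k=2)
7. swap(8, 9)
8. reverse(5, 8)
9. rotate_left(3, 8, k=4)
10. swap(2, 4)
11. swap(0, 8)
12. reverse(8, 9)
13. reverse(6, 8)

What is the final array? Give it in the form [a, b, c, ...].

Answer: [1, 3, 4, 0, 7, 9, 6, 2, 5, 8]

Derivation:
After 1 (swap(2, 0)): [0, 3, 8, 4, 7, 9, 6, 2, 5, 1]
After 2 (swap(2, 3)): [0, 3, 4, 8, 7, 9, 6, 2, 5, 1]
After 3 (rotate_left(3, 8, k=1)): [0, 3, 4, 7, 9, 6, 2, 5, 8, 1]
After 4 (swap(0, 8)): [8, 3, 4, 7, 9, 6, 2, 5, 0, 1]
After 5 (rotate_left(2, 7, k=1)): [8, 3, 7, 9, 6, 2, 5, 4, 0, 1]
After 6 (rotate_left(4, 9, k=2)): [8, 3, 7, 9, 5, 4, 0, 1, 6, 2]
After 7 (swap(8, 9)): [8, 3, 7, 9, 5, 4, 0, 1, 2, 6]
After 8 (reverse(5, 8)): [8, 3, 7, 9, 5, 2, 1, 0, 4, 6]
After 9 (rotate_left(3, 8, k=4)): [8, 3, 7, 0, 4, 9, 5, 2, 1, 6]
After 10 (swap(2, 4)): [8, 3, 4, 0, 7, 9, 5, 2, 1, 6]
After 11 (swap(0, 8)): [1, 3, 4, 0, 7, 9, 5, 2, 8, 6]
After 12 (reverse(8, 9)): [1, 3, 4, 0, 7, 9, 5, 2, 6, 8]
After 13 (reverse(6, 8)): [1, 3, 4, 0, 7, 9, 6, 2, 5, 8]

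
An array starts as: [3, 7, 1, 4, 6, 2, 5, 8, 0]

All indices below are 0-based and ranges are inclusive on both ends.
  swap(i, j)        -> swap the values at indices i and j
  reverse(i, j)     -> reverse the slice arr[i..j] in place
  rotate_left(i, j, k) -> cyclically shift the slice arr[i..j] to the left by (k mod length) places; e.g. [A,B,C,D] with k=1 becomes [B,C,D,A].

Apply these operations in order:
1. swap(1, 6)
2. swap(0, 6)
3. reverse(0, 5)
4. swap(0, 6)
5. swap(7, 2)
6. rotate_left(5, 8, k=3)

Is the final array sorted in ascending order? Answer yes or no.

Answer: no

Derivation:
After 1 (swap(1, 6)): [3, 5, 1, 4, 6, 2, 7, 8, 0]
After 2 (swap(0, 6)): [7, 5, 1, 4, 6, 2, 3, 8, 0]
After 3 (reverse(0, 5)): [2, 6, 4, 1, 5, 7, 3, 8, 0]
After 4 (swap(0, 6)): [3, 6, 4, 1, 5, 7, 2, 8, 0]
After 5 (swap(7, 2)): [3, 6, 8, 1, 5, 7, 2, 4, 0]
After 6 (rotate_left(5, 8, k=3)): [3, 6, 8, 1, 5, 0, 7, 2, 4]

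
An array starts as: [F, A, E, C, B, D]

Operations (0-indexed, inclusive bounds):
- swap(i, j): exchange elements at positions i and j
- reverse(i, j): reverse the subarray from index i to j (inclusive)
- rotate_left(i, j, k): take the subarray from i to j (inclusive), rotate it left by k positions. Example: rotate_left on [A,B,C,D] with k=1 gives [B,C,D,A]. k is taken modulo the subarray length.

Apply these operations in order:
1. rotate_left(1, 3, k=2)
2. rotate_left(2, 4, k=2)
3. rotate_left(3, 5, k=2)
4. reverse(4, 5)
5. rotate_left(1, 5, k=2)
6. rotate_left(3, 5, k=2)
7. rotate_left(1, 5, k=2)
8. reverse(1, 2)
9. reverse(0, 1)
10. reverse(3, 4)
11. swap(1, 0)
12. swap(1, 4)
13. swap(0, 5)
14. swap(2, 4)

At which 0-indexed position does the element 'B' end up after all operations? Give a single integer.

Answer: 4

Derivation:
After 1 (rotate_left(1, 3, k=2)): [F, C, A, E, B, D]
After 2 (rotate_left(2, 4, k=2)): [F, C, B, A, E, D]
After 3 (rotate_left(3, 5, k=2)): [F, C, B, D, A, E]
After 4 (reverse(4, 5)): [F, C, B, D, E, A]
After 5 (rotate_left(1, 5, k=2)): [F, D, E, A, C, B]
After 6 (rotate_left(3, 5, k=2)): [F, D, E, B, A, C]
After 7 (rotate_left(1, 5, k=2)): [F, B, A, C, D, E]
After 8 (reverse(1, 2)): [F, A, B, C, D, E]
After 9 (reverse(0, 1)): [A, F, B, C, D, E]
After 10 (reverse(3, 4)): [A, F, B, D, C, E]
After 11 (swap(1, 0)): [F, A, B, D, C, E]
After 12 (swap(1, 4)): [F, C, B, D, A, E]
After 13 (swap(0, 5)): [E, C, B, D, A, F]
After 14 (swap(2, 4)): [E, C, A, D, B, F]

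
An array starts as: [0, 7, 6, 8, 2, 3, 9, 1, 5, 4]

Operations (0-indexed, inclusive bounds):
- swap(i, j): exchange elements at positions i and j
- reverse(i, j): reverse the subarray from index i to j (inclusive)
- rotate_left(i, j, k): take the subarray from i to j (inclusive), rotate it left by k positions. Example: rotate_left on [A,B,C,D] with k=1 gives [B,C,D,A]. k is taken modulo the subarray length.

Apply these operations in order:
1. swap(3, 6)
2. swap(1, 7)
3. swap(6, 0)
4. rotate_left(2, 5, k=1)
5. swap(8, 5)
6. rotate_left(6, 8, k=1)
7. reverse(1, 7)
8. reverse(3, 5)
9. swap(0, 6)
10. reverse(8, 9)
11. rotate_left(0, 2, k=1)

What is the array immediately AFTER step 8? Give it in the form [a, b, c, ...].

Answer: [8, 6, 7, 2, 3, 5, 9, 1, 0, 4]

Derivation:
After 1 (swap(3, 6)): [0, 7, 6, 9, 2, 3, 8, 1, 5, 4]
After 2 (swap(1, 7)): [0, 1, 6, 9, 2, 3, 8, 7, 5, 4]
After 3 (swap(6, 0)): [8, 1, 6, 9, 2, 3, 0, 7, 5, 4]
After 4 (rotate_left(2, 5, k=1)): [8, 1, 9, 2, 3, 6, 0, 7, 5, 4]
After 5 (swap(8, 5)): [8, 1, 9, 2, 3, 5, 0, 7, 6, 4]
After 6 (rotate_left(6, 8, k=1)): [8, 1, 9, 2, 3, 5, 7, 6, 0, 4]
After 7 (reverse(1, 7)): [8, 6, 7, 5, 3, 2, 9, 1, 0, 4]
After 8 (reverse(3, 5)): [8, 6, 7, 2, 3, 5, 9, 1, 0, 4]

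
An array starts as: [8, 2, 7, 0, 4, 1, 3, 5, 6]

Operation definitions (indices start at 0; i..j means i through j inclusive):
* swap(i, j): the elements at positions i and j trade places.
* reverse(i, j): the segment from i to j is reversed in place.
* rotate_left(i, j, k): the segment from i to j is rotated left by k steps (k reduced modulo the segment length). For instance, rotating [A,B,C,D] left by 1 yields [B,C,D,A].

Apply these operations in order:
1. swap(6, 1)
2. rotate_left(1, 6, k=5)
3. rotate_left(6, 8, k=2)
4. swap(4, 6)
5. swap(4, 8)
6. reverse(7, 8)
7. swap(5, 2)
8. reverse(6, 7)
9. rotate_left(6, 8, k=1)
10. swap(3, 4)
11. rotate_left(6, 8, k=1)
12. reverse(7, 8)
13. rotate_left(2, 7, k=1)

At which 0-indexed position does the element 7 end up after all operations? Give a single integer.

After 1 (swap(6, 1)): [8, 3, 7, 0, 4, 1, 2, 5, 6]
After 2 (rotate_left(1, 6, k=5)): [8, 2, 3, 7, 0, 4, 1, 5, 6]
After 3 (rotate_left(6, 8, k=2)): [8, 2, 3, 7, 0, 4, 6, 1, 5]
After 4 (swap(4, 6)): [8, 2, 3, 7, 6, 4, 0, 1, 5]
After 5 (swap(4, 8)): [8, 2, 3, 7, 5, 4, 0, 1, 6]
After 6 (reverse(7, 8)): [8, 2, 3, 7, 5, 4, 0, 6, 1]
After 7 (swap(5, 2)): [8, 2, 4, 7, 5, 3, 0, 6, 1]
After 8 (reverse(6, 7)): [8, 2, 4, 7, 5, 3, 6, 0, 1]
After 9 (rotate_left(6, 8, k=1)): [8, 2, 4, 7, 5, 3, 0, 1, 6]
After 10 (swap(3, 4)): [8, 2, 4, 5, 7, 3, 0, 1, 6]
After 11 (rotate_left(6, 8, k=1)): [8, 2, 4, 5, 7, 3, 1, 6, 0]
After 12 (reverse(7, 8)): [8, 2, 4, 5, 7, 3, 1, 0, 6]
After 13 (rotate_left(2, 7, k=1)): [8, 2, 5, 7, 3, 1, 0, 4, 6]

Answer: 3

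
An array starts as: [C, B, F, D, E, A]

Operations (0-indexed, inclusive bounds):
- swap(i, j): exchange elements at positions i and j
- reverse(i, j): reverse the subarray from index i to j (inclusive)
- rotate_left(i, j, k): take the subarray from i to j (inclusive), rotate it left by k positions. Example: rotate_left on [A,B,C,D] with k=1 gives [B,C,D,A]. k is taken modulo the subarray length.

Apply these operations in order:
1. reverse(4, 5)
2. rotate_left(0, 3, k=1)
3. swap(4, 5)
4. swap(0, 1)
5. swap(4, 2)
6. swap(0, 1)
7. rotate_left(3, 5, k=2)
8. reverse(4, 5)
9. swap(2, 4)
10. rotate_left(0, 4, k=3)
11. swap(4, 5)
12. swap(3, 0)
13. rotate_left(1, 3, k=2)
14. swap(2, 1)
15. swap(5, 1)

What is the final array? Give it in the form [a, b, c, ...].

Answer: [F, D, A, B, C, E]

Derivation:
After 1 (reverse(4, 5)): [C, B, F, D, A, E]
After 2 (rotate_left(0, 3, k=1)): [B, F, D, C, A, E]
After 3 (swap(4, 5)): [B, F, D, C, E, A]
After 4 (swap(0, 1)): [F, B, D, C, E, A]
After 5 (swap(4, 2)): [F, B, E, C, D, A]
After 6 (swap(0, 1)): [B, F, E, C, D, A]
After 7 (rotate_left(3, 5, k=2)): [B, F, E, A, C, D]
After 8 (reverse(4, 5)): [B, F, E, A, D, C]
After 9 (swap(2, 4)): [B, F, D, A, E, C]
After 10 (rotate_left(0, 4, k=3)): [A, E, B, F, D, C]
After 11 (swap(4, 5)): [A, E, B, F, C, D]
After 12 (swap(3, 0)): [F, E, B, A, C, D]
After 13 (rotate_left(1, 3, k=2)): [F, A, E, B, C, D]
After 14 (swap(2, 1)): [F, E, A, B, C, D]
After 15 (swap(5, 1)): [F, D, A, B, C, E]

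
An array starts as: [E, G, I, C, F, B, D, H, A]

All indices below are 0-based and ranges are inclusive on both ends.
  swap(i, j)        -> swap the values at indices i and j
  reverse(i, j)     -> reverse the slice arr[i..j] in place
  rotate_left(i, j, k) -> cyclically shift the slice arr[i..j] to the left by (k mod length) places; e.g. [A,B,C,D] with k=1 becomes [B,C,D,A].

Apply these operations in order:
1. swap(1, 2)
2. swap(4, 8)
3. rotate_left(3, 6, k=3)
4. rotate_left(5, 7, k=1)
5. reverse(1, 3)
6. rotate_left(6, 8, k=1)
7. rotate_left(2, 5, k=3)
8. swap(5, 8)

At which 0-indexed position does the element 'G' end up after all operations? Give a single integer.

Answer: 3

Derivation:
After 1 (swap(1, 2)): [E, I, G, C, F, B, D, H, A]
After 2 (swap(4, 8)): [E, I, G, C, A, B, D, H, F]
After 3 (rotate_left(3, 6, k=3)): [E, I, G, D, C, A, B, H, F]
After 4 (rotate_left(5, 7, k=1)): [E, I, G, D, C, B, H, A, F]
After 5 (reverse(1, 3)): [E, D, G, I, C, B, H, A, F]
After 6 (rotate_left(6, 8, k=1)): [E, D, G, I, C, B, A, F, H]
After 7 (rotate_left(2, 5, k=3)): [E, D, B, G, I, C, A, F, H]
After 8 (swap(5, 8)): [E, D, B, G, I, H, A, F, C]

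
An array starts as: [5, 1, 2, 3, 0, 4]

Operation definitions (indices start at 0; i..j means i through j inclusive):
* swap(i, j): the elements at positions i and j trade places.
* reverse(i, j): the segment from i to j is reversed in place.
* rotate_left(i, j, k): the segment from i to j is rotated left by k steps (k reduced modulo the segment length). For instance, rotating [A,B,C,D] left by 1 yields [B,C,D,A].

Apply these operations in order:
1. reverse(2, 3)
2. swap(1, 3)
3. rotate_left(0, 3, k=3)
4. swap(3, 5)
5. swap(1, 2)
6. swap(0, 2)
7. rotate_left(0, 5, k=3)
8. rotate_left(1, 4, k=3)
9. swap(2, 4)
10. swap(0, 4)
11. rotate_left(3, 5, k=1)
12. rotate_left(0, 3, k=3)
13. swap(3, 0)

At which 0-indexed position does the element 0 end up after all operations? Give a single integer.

Answer: 1

Derivation:
After 1 (reverse(2, 3)): [5, 1, 3, 2, 0, 4]
After 2 (swap(1, 3)): [5, 2, 3, 1, 0, 4]
After 3 (rotate_left(0, 3, k=3)): [1, 5, 2, 3, 0, 4]
After 4 (swap(3, 5)): [1, 5, 2, 4, 0, 3]
After 5 (swap(1, 2)): [1, 2, 5, 4, 0, 3]
After 6 (swap(0, 2)): [5, 2, 1, 4, 0, 3]
After 7 (rotate_left(0, 5, k=3)): [4, 0, 3, 5, 2, 1]
After 8 (rotate_left(1, 4, k=3)): [4, 2, 0, 3, 5, 1]
After 9 (swap(2, 4)): [4, 2, 5, 3, 0, 1]
After 10 (swap(0, 4)): [0, 2, 5, 3, 4, 1]
After 11 (rotate_left(3, 5, k=1)): [0, 2, 5, 4, 1, 3]
After 12 (rotate_left(0, 3, k=3)): [4, 0, 2, 5, 1, 3]
After 13 (swap(3, 0)): [5, 0, 2, 4, 1, 3]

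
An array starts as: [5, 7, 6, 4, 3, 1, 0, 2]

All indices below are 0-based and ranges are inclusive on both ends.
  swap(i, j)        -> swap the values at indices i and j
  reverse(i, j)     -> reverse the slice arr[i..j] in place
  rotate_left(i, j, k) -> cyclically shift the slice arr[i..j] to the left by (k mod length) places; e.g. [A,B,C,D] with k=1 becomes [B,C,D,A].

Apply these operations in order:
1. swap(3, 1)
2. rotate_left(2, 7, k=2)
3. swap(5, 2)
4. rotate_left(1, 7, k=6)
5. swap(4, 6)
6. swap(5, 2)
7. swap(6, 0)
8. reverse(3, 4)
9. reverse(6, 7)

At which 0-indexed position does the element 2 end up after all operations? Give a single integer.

After 1 (swap(3, 1)): [5, 4, 6, 7, 3, 1, 0, 2]
After 2 (rotate_left(2, 7, k=2)): [5, 4, 3, 1, 0, 2, 6, 7]
After 3 (swap(5, 2)): [5, 4, 2, 1, 0, 3, 6, 7]
After 4 (rotate_left(1, 7, k=6)): [5, 7, 4, 2, 1, 0, 3, 6]
After 5 (swap(4, 6)): [5, 7, 4, 2, 3, 0, 1, 6]
After 6 (swap(5, 2)): [5, 7, 0, 2, 3, 4, 1, 6]
After 7 (swap(6, 0)): [1, 7, 0, 2, 3, 4, 5, 6]
After 8 (reverse(3, 4)): [1, 7, 0, 3, 2, 4, 5, 6]
After 9 (reverse(6, 7)): [1, 7, 0, 3, 2, 4, 6, 5]

Answer: 4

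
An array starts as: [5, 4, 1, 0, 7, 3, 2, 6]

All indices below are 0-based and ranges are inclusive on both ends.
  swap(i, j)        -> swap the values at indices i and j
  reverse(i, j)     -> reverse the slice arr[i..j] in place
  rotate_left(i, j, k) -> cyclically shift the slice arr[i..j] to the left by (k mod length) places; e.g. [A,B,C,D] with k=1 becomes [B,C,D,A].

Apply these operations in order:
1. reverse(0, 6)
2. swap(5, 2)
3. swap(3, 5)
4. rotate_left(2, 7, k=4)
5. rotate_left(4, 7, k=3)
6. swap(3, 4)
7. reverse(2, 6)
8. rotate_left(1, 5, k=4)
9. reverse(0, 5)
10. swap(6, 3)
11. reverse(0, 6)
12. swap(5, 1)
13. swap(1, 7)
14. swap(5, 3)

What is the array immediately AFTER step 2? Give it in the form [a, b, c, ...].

After 1 (reverse(0, 6)): [2, 3, 7, 0, 1, 4, 5, 6]
After 2 (swap(5, 2)): [2, 3, 4, 0, 1, 7, 5, 6]

Answer: [2, 3, 4, 0, 1, 7, 5, 6]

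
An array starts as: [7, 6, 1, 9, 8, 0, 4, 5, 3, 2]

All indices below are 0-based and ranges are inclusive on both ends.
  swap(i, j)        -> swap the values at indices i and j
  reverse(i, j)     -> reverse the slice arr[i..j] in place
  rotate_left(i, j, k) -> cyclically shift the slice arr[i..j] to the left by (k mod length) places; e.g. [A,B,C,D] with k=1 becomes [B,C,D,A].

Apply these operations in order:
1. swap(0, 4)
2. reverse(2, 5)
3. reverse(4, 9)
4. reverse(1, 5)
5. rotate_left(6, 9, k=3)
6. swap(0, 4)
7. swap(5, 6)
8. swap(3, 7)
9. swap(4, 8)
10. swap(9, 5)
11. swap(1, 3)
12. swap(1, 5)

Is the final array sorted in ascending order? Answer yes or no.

Answer: yes

Derivation:
After 1 (swap(0, 4)): [8, 6, 1, 9, 7, 0, 4, 5, 3, 2]
After 2 (reverse(2, 5)): [8, 6, 0, 7, 9, 1, 4, 5, 3, 2]
After 3 (reverse(4, 9)): [8, 6, 0, 7, 2, 3, 5, 4, 1, 9]
After 4 (reverse(1, 5)): [8, 3, 2, 7, 0, 6, 5, 4, 1, 9]
After 5 (rotate_left(6, 9, k=3)): [8, 3, 2, 7, 0, 6, 9, 5, 4, 1]
After 6 (swap(0, 4)): [0, 3, 2, 7, 8, 6, 9, 5, 4, 1]
After 7 (swap(5, 6)): [0, 3, 2, 7, 8, 9, 6, 5, 4, 1]
After 8 (swap(3, 7)): [0, 3, 2, 5, 8, 9, 6, 7, 4, 1]
After 9 (swap(4, 8)): [0, 3, 2, 5, 4, 9, 6, 7, 8, 1]
After 10 (swap(9, 5)): [0, 3, 2, 5, 4, 1, 6, 7, 8, 9]
After 11 (swap(1, 3)): [0, 5, 2, 3, 4, 1, 6, 7, 8, 9]
After 12 (swap(1, 5)): [0, 1, 2, 3, 4, 5, 6, 7, 8, 9]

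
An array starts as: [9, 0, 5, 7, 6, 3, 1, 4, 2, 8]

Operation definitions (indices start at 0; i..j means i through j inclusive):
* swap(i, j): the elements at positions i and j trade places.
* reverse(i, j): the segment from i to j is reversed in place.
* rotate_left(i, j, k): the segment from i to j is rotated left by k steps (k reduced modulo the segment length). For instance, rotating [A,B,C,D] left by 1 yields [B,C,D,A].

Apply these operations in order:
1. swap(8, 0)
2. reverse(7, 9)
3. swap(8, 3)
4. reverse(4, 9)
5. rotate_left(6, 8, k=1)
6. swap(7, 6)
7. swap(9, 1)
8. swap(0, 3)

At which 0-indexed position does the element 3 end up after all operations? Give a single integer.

After 1 (swap(8, 0)): [2, 0, 5, 7, 6, 3, 1, 4, 9, 8]
After 2 (reverse(7, 9)): [2, 0, 5, 7, 6, 3, 1, 8, 9, 4]
After 3 (swap(8, 3)): [2, 0, 5, 9, 6, 3, 1, 8, 7, 4]
After 4 (reverse(4, 9)): [2, 0, 5, 9, 4, 7, 8, 1, 3, 6]
After 5 (rotate_left(6, 8, k=1)): [2, 0, 5, 9, 4, 7, 1, 3, 8, 6]
After 6 (swap(7, 6)): [2, 0, 5, 9, 4, 7, 3, 1, 8, 6]
After 7 (swap(9, 1)): [2, 6, 5, 9, 4, 7, 3, 1, 8, 0]
After 8 (swap(0, 3)): [9, 6, 5, 2, 4, 7, 3, 1, 8, 0]

Answer: 6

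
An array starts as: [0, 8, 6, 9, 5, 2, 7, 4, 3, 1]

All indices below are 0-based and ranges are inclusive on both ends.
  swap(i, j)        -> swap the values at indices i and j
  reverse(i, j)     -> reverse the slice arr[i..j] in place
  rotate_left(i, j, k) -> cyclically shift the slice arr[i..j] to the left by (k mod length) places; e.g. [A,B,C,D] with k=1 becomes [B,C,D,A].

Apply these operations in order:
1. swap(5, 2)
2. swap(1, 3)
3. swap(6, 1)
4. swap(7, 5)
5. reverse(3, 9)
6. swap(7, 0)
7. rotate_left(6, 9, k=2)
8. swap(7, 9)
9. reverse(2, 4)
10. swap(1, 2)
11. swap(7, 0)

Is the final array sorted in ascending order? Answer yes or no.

Answer: no

Derivation:
After 1 (swap(5, 2)): [0, 8, 2, 9, 5, 6, 7, 4, 3, 1]
After 2 (swap(1, 3)): [0, 9, 2, 8, 5, 6, 7, 4, 3, 1]
After 3 (swap(6, 1)): [0, 7, 2, 8, 5, 6, 9, 4, 3, 1]
After 4 (swap(7, 5)): [0, 7, 2, 8, 5, 4, 9, 6, 3, 1]
After 5 (reverse(3, 9)): [0, 7, 2, 1, 3, 6, 9, 4, 5, 8]
After 6 (swap(7, 0)): [4, 7, 2, 1, 3, 6, 9, 0, 5, 8]
After 7 (rotate_left(6, 9, k=2)): [4, 7, 2, 1, 3, 6, 5, 8, 9, 0]
After 8 (swap(7, 9)): [4, 7, 2, 1, 3, 6, 5, 0, 9, 8]
After 9 (reverse(2, 4)): [4, 7, 3, 1, 2, 6, 5, 0, 9, 8]
After 10 (swap(1, 2)): [4, 3, 7, 1, 2, 6, 5, 0, 9, 8]
After 11 (swap(7, 0)): [0, 3, 7, 1, 2, 6, 5, 4, 9, 8]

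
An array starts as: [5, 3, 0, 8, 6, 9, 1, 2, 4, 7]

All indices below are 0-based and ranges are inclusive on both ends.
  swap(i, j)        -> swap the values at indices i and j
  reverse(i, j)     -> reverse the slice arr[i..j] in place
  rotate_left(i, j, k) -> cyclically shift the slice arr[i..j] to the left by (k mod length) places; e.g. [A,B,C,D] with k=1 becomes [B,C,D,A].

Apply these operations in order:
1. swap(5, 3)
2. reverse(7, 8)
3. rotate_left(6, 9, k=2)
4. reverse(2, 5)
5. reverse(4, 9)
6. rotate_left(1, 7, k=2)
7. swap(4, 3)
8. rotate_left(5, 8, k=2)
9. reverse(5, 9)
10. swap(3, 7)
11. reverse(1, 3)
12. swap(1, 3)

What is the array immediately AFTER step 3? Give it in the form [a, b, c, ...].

After 1 (swap(5, 3)): [5, 3, 0, 9, 6, 8, 1, 2, 4, 7]
After 2 (reverse(7, 8)): [5, 3, 0, 9, 6, 8, 1, 4, 2, 7]
After 3 (rotate_left(6, 9, k=2)): [5, 3, 0, 9, 6, 8, 2, 7, 1, 4]

Answer: [5, 3, 0, 9, 6, 8, 2, 7, 1, 4]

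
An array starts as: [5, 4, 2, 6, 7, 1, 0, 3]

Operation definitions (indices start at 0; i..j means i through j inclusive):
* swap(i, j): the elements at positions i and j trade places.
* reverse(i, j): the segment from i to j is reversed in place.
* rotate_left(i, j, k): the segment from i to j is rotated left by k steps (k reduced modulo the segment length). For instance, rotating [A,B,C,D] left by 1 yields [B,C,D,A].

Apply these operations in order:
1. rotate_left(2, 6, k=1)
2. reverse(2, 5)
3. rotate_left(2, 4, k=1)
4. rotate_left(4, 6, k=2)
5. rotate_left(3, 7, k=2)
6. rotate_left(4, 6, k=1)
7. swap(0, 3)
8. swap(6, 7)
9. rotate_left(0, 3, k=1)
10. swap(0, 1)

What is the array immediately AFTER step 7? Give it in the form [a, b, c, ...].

Answer: [0, 4, 1, 5, 3, 7, 6, 2]

Derivation:
After 1 (rotate_left(2, 6, k=1)): [5, 4, 6, 7, 1, 0, 2, 3]
After 2 (reverse(2, 5)): [5, 4, 0, 1, 7, 6, 2, 3]
After 3 (rotate_left(2, 4, k=1)): [5, 4, 1, 7, 0, 6, 2, 3]
After 4 (rotate_left(4, 6, k=2)): [5, 4, 1, 7, 2, 0, 6, 3]
After 5 (rotate_left(3, 7, k=2)): [5, 4, 1, 0, 6, 3, 7, 2]
After 6 (rotate_left(4, 6, k=1)): [5, 4, 1, 0, 3, 7, 6, 2]
After 7 (swap(0, 3)): [0, 4, 1, 5, 3, 7, 6, 2]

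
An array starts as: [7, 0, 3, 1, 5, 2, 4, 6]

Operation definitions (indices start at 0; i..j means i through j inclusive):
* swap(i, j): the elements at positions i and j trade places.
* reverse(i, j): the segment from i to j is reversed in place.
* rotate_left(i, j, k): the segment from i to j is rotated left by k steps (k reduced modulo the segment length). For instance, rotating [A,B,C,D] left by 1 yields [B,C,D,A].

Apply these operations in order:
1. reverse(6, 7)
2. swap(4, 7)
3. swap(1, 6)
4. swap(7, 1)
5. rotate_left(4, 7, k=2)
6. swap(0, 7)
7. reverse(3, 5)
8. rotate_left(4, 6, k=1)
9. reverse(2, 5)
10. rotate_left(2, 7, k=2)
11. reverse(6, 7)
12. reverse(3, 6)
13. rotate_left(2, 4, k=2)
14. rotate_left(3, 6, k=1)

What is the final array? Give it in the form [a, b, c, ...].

After 1 (reverse(6, 7)): [7, 0, 3, 1, 5, 2, 6, 4]
After 2 (swap(4, 7)): [7, 0, 3, 1, 4, 2, 6, 5]
After 3 (swap(1, 6)): [7, 6, 3, 1, 4, 2, 0, 5]
After 4 (swap(7, 1)): [7, 5, 3, 1, 4, 2, 0, 6]
After 5 (rotate_left(4, 7, k=2)): [7, 5, 3, 1, 0, 6, 4, 2]
After 6 (swap(0, 7)): [2, 5, 3, 1, 0, 6, 4, 7]
After 7 (reverse(3, 5)): [2, 5, 3, 6, 0, 1, 4, 7]
After 8 (rotate_left(4, 6, k=1)): [2, 5, 3, 6, 1, 4, 0, 7]
After 9 (reverse(2, 5)): [2, 5, 4, 1, 6, 3, 0, 7]
After 10 (rotate_left(2, 7, k=2)): [2, 5, 6, 3, 0, 7, 4, 1]
After 11 (reverse(6, 7)): [2, 5, 6, 3, 0, 7, 1, 4]
After 12 (reverse(3, 6)): [2, 5, 6, 1, 7, 0, 3, 4]
After 13 (rotate_left(2, 4, k=2)): [2, 5, 7, 6, 1, 0, 3, 4]
After 14 (rotate_left(3, 6, k=1)): [2, 5, 7, 1, 0, 3, 6, 4]

Answer: [2, 5, 7, 1, 0, 3, 6, 4]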